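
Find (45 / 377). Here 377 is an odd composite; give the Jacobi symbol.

-1

Reciprocity: 45 ≡ 1 and 377 ≡ 1 (mod 4), so (45/377) = +(377/45).
Reduce top mod 45: now compute (17/45).
Reciprocity: 17 ≡ 1 and 45 ≡ 1 (mod 4), so (17/45) = +(45/17).
Reduce top mod 17: now compute (11/17).
Reciprocity: 11 ≡ 3 and 17 ≡ 1 (mod 4), so (11/17) = +(17/11).
Reduce top mod 11: now compute (6/11).
Pull out 2: since 11 ≡ 3 (mod 8), (2/11) = -1.
Reciprocity: 3 ≡ 3 and 11 ≡ 3 (mod 4), so (3/11) = −(11/3).
Reduce top mod 3: now compute (2/3).
Pull out 2: since 3 ≡ 3 (mod 8), (2/3) = -1.
Reached (1/3) = 1. Collecting the sign flips along the way, the symbol is -1.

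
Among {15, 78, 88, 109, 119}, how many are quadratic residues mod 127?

2

(15/127) = +1 → QR.
(78/127) = -1 → non-residue.
(88/127) = +1 → QR.
(109/127) = -1 → non-residue.
(119/127) = -1 → non-residue.
Total quadratic residues among the 5: 2.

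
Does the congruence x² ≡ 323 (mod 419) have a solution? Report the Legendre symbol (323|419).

1

Reciprocity: 323 ≡ 3 and 419 ≡ 3 (mod 4), so (323/419) = −(419/323).
Reduce top mod 323: now compute (96/323).
Pull out 2^5: since 323 ≡ 3 (mod 8), (2/323) = -1, so (2/323)^5 = -1.
Reciprocity: 3 ≡ 3 and 323 ≡ 3 (mod 4), so (3/323) = −(323/3).
Reduce top mod 3: now compute (2/3).
Pull out 2: since 3 ≡ 3 (mod 8), (2/3) = -1.
Reached (1/3) = 1. Collecting the sign flips along the way, the symbol is +1.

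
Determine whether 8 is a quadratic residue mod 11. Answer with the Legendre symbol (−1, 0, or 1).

Pull out 2^3: since 11 ≡ 3 (mod 8), (2/11) = -1, so (2/11)^3 = -1.
Reached (1/11) = 1. Collecting the sign flips along the way, the symbol is -1.

-1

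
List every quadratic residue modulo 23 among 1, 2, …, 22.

1,2,3,4,6,8,9,12,13,16,18

Square k = 1,…,11 (k and 23−k give the same square):
1²=1, 2²=4, 3²=9, 4²=16, 5²≡2, 6²≡13, 7²≡3, 8²≡18, 9²≡12, 10²≡8, 11²≡6 (mod 23).
So the quadratic residues mod 23 are {1, 2, 3, 4, 6, 8, 9, 12, 13, 16, 18}.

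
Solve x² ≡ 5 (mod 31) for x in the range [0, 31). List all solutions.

6, 25

Since 31 ≡ 3 (mod 4), a square root of 5 is 5^((31+1)/4) = 5^8 mod 31.
Repeated squaring: 5^2≡25, 5^4≡5, 5^8≡25 (mod 31).
5^8 = 5^(8) ≡ 25 (mod 31).
Check: 25² = 625 ≡ 5 (mod 31). The two roots are 6 and 25.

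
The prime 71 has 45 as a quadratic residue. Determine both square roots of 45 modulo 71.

20, 51

Since 71 ≡ 3 (mod 4), a square root of 45 is 45^((71+1)/4) = 45^18 mod 71.
Repeated squaring: 45^2≡37, 45^4≡20, 45^8≡45, 45^16≡37 (mod 71).
45^18 = 45^(16+2) ≡ 20 (mod 71).
Check: 20² = 400 ≡ 45 (mod 71). The two roots are 20 and 51.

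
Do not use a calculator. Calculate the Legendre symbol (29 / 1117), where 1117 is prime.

-1

Reciprocity: 29 ≡ 1 and 1117 ≡ 1 (mod 4), so (29/1117) = +(1117/29).
Reduce top mod 29: now compute (15/29).
Reciprocity: 15 ≡ 3 and 29 ≡ 1 (mod 4), so (15/29) = +(29/15).
Reduce top mod 15: now compute (14/15).
Pull out 2: since 15 ≡ 7 (mod 8), (2/15) = +1.
Reciprocity: 7 ≡ 3 and 15 ≡ 3 (mod 4), so (7/15) = −(15/7).
Reduce top mod 7: now compute (1/7).
Reached (1/7) = 1. Collecting the sign flips along the way, the symbol is -1.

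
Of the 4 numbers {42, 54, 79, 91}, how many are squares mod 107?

(42/107) = +1 → QR.
(54/107) = -1 → non-residue.
(79/107) = +1 → QR.
(91/107) = -1 → non-residue.
Total quadratic residues among the 4: 2.

2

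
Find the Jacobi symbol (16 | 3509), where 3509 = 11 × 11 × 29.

1

Pull out 2^4: since 3509 ≡ 5 (mod 8), (2/3509) = -1, so (2/3509)^4 = +1.
Reached (1/3509) = 1. Collecting the sign flips along the way, the symbol is +1.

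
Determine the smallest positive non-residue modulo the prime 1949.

(2/1949) = −1, so 2 is the smallest positive non-residue mod 1949.

2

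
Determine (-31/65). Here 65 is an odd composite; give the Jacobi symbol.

-1

First reduce: -31 ≡ 34 (mod 65).
Pull out 2: since 65 ≡ 1 (mod 8), (2/65) = +1.
Reciprocity: 17 ≡ 1 and 65 ≡ 1 (mod 4), so (17/65) = +(65/17).
Reduce top mod 17: now compute (14/17).
Pull out 2: since 17 ≡ 1 (mod 8), (2/17) = +1.
Reciprocity: 7 ≡ 3 and 17 ≡ 1 (mod 4), so (7/17) = +(17/7).
Reduce top mod 7: now compute (3/7).
Reciprocity: 3 ≡ 3 and 7 ≡ 3 (mod 4), so (3/7) = −(7/3).
Reduce top mod 3: now compute (1/3).
Reached (1/3) = 1. Collecting the sign flips along the way, the symbol is -1.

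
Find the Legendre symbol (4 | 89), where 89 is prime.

1

Pull out 2^2: since 89 ≡ 1 (mod 8), (2/89) = +1, so (2/89)^2 = +1.
Reached (1/89) = 1. Collecting the sign flips along the way, the symbol is +1.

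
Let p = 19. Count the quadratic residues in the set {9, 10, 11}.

2

(9/19) = +1 → QR.
(10/19) = -1 → non-residue.
(11/19) = +1 → QR.
Total quadratic residues among the 3: 2.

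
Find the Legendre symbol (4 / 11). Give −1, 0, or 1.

Pull out 2^2: since 11 ≡ 3 (mod 8), (2/11) = -1, so (2/11)^2 = +1.
Reached (1/11) = 1. Collecting the sign flips along the way, the symbol is +1.

1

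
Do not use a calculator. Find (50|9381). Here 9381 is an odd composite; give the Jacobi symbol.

-1

Pull out 2: since 9381 ≡ 5 (mod 8), (2/9381) = -1.
Reciprocity: 25 ≡ 1 and 9381 ≡ 1 (mod 4), so (25/9381) = +(9381/25).
Reduce top mod 25: now compute (6/25).
Pull out 2: since 25 ≡ 1 (mod 8), (2/25) = +1.
Reciprocity: 3 ≡ 3 and 25 ≡ 1 (mod 4), so (3/25) = +(25/3).
Reduce top mod 3: now compute (1/3).
Reached (1/3) = 1. Collecting the sign flips along the way, the symbol is -1.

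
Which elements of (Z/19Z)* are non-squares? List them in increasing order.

Square k = 1,…,9 (k and 19−k give the same square):
1²=1, 2²=4, 3²=9, 4²=16, 5²≡6, 6²≡17, 7²≡11, 8²≡7, 9²≡5 (mod 19).
The residues are {1, 4, 5, 6, 7, 9, 11, 16, 17}; the non-residues are the remaining 9 nonzero classes.

2, 3, 8, 10, 12, 13, 14, 15, 18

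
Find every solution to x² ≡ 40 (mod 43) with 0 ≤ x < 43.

13, 30

Since 43 ≡ 3 (mod 4), a square root of 40 is 40^((43+1)/4) = 40^11 mod 43.
Repeated squaring: 40^2≡9, 40^4≡38, 40^8≡25 (mod 43).
40^11 = 40^(8+2+1) ≡ 13 (mod 43).
Check: 13² = 169 ≡ 40 (mod 43). The two roots are 13 and 30.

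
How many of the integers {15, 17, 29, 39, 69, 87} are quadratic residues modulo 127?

4

(15/127) = +1 → QR.
(17/127) = +1 → QR.
(29/127) = -1 → non-residue.
(39/127) = -1 → non-residue.
(69/127) = +1 → QR.
(87/127) = +1 → QR.
Total quadratic residues among the 6: 4.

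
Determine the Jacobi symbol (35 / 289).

1

Reciprocity: 35 ≡ 3 and 289 ≡ 1 (mod 4), so (35/289) = +(289/35).
Reduce top mod 35: now compute (9/35).
Reciprocity: 9 ≡ 1 and 35 ≡ 3 (mod 4), so (9/35) = +(35/9).
Reduce top mod 9: now compute (8/9).
Pull out 2^3: since 9 ≡ 1 (mod 8), (2/9) = +1, so (2/9)^3 = +1.
Reached (1/9) = 1. Collecting the sign flips along the way, the symbol is +1.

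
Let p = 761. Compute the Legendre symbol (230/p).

Euler's criterion: (230/761) ≡ 230^380 (mod 761).
230^2 ≡ 391 (mod 761)
230^4 ≡ 681 (mod 761)
230^8 ≡ 312 (mod 761)
230^16 ≡ 697 (mod 761)
230^32 ≡ 291 (mod 761)
230^64 ≡ 210 (mod 761)
230^128 ≡ 723 (mod 761)
230^256 ≡ 683 (mod 761)
230^380 = 230^(256+64+32+16+8+4) ≡ 1 (mod 761).
Result is 1, so (230/761) = 1.

1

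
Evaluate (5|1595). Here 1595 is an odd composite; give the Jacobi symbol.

Reciprocity: 5 ≡ 1 and 1595 ≡ 3 (mod 4), so (5/1595) = +(1595/5).
Reduce top mod 5: now compute (0/5).
Top reduces to 0: gcd > 1, so the symbol is 0.

0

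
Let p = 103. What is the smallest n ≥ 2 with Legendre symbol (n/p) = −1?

(2/103) = +1, so 2 is a residue.
(3/103) = −1, so 3 is the smallest positive non-residue mod 103.

3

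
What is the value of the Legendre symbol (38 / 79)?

1

Pull out 2: since 79 ≡ 7 (mod 8), (2/79) = +1.
Reciprocity: 19 ≡ 3 and 79 ≡ 3 (mod 4), so (19/79) = −(79/19).
Reduce top mod 19: now compute (3/19).
Reciprocity: 3 ≡ 3 and 19 ≡ 3 (mod 4), so (3/19) = −(19/3).
Reduce top mod 3: now compute (1/3).
Reached (1/3) = 1. Collecting the sign flips along the way, the symbol is +1.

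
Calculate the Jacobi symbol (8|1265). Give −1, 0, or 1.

1

Pull out 2^3: since 1265 ≡ 1 (mod 8), (2/1265) = +1, so (2/1265)^3 = +1.
Reached (1/1265) = 1. Collecting the sign flips along the way, the symbol is +1.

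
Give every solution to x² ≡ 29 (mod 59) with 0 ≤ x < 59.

18, 41

Since 59 ≡ 3 (mod 4), a square root of 29 is 29^((59+1)/4) = 29^15 mod 59.
Repeated squaring: 29^2≡15, 29^4≡48, 29^8≡3 (mod 59).
29^15 = 29^(8+4+2+1) ≡ 41 (mod 59).
Check: 41² = 1681 ≡ 29 (mod 59). The two roots are 18 and 41.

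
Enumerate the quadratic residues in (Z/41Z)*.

Square k = 1,…,20 (k and 41−k give the same square):
1²=1, 2²=4, 3²=9, 4²=16, 5²=25, 6²=36, 7²≡8, 8²≡23, 9²≡40, 10²≡18, 11²≡39, 12²≡21, 13²≡5, 14²≡32, 15²≡20, 16²≡10, 17²≡2, 18²≡37, 19²≡33, 20²≡31 (mod 41).
So the quadratic residues mod 41 are {1, 2, 4, 5, 8, 9, 10, 16, 18, 20, 21, 23, 25, 31, 32, 33, 36, 37, 39, 40}.

1 2 4 5 8 9 10 16 18 20 21 23 25 31 32 33 36 37 39 40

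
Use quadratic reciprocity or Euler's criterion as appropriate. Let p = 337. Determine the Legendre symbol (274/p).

Euler's criterion: (274/337) ≡ 274^168 (mod 337).
274^2 ≡ 262 (mod 337)
274^4 ≡ 233 (mod 337)
274^8 ≡ 32 (mod 337)
274^16 ≡ 13 (mod 337)
274^32 ≡ 169 (mod 337)
274^64 ≡ 253 (mod 337)
274^128 ≡ 316 (mod 337)
274^168 = 274^(128+32+8) ≡ 1 (mod 337).
Result is 1, so (274/337) = 1.

1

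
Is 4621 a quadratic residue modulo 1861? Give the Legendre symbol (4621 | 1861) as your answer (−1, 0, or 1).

First reduce: 4621 ≡ 899 (mod 1861).
Reciprocity: 899 ≡ 3 and 1861 ≡ 1 (mod 4), so (899/1861) = +(1861/899).
Reduce top mod 899: now compute (63/899).
Reciprocity: 63 ≡ 3 and 899 ≡ 3 (mod 4), so (63/899) = −(899/63).
Reduce top mod 63: now compute (17/63).
Reciprocity: 17 ≡ 1 and 63 ≡ 3 (mod 4), so (17/63) = +(63/17).
Reduce top mod 17: now compute (12/17).
Pull out 2^2: since 17 ≡ 1 (mod 8), (2/17) = +1, so (2/17)^2 = +1.
Reciprocity: 3 ≡ 3 and 17 ≡ 1 (mod 4), so (3/17) = +(17/3).
Reduce top mod 3: now compute (2/3).
Pull out 2: since 3 ≡ 3 (mod 8), (2/3) = -1.
Reached (1/3) = 1. Collecting the sign flips along the way, the symbol is +1.

1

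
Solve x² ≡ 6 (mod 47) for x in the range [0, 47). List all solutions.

Since 47 ≡ 3 (mod 4), a square root of 6 is 6^((47+1)/4) = 6^12 mod 47.
Repeated squaring: 6^2≡36, 6^4≡27, 6^8≡24 (mod 47).
6^12 = 6^(8+4) ≡ 37 (mod 47).
Check: 37² = 1369 ≡ 6 (mod 47). The two roots are 10 and 37.

10, 37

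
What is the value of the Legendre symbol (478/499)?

Pull out 2: since 499 ≡ 3 (mod 8), (2/499) = -1.
Reciprocity: 239 ≡ 3 and 499 ≡ 3 (mod 4), so (239/499) = −(499/239).
Reduce top mod 239: now compute (21/239).
Reciprocity: 21 ≡ 1 and 239 ≡ 3 (mod 4), so (21/239) = +(239/21).
Reduce top mod 21: now compute (8/21).
Pull out 2^3: since 21 ≡ 5 (mod 8), (2/21) = -1, so (2/21)^3 = -1.
Reached (1/21) = 1. Collecting the sign flips along the way, the symbol is -1.

-1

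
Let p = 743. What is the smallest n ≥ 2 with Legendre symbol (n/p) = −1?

5

(2/743) = +1, so 2 is a residue.
(3/743) = +1, so 3 is a residue.
(4/743) = +1, so 4 is a residue.
(5/743) = −1, so 5 is the smallest positive non-residue mod 743.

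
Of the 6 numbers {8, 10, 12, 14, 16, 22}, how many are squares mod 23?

(8/23) = +1 → QR.
(10/23) = -1 → non-residue.
(12/23) = +1 → QR.
(14/23) = -1 → non-residue.
(16/23) = +1 → QR.
(22/23) = -1 → non-residue.
Total quadratic residues among the 6: 3.

3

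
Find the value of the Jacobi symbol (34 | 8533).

-1

Pull out 2: since 8533 ≡ 5 (mod 8), (2/8533) = -1.
Reciprocity: 17 ≡ 1 and 8533 ≡ 1 (mod 4), so (17/8533) = +(8533/17).
Reduce top mod 17: now compute (16/17).
Pull out 2^4: since 17 ≡ 1 (mod 8), (2/17) = +1, so (2/17)^4 = +1.
Reached (1/17) = 1. Collecting the sign flips along the way, the symbol is -1.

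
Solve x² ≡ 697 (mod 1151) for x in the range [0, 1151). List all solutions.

536, 615

Since 1151 ≡ 3 (mod 4), a square root of 697 is 697^((1151+1)/4) = 697^288 mod 1151.
Repeated squaring: 697^2≡87, 697^4≡663, 697^8≡1038, 697^16≡108, 697^32≡154, 697^64≡696, 697^128≡996, 697^256≡1005 (mod 1151).
697^288 = 697^(256+32) ≡ 536 (mod 1151).
Check: 536² = 287296 ≡ 697 (mod 1151). The two roots are 536 and 615.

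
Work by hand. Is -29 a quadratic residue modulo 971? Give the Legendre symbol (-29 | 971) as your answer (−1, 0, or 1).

First reduce: -29 ≡ 942 (mod 971).
Pull out 2: since 971 ≡ 3 (mod 8), (2/971) = -1.
Reciprocity: 471 ≡ 3 and 971 ≡ 3 (mod 4), so (471/971) = −(971/471).
Reduce top mod 471: now compute (29/471).
Reciprocity: 29 ≡ 1 and 471 ≡ 3 (mod 4), so (29/471) = +(471/29).
Reduce top mod 29: now compute (7/29).
Reciprocity: 7 ≡ 3 and 29 ≡ 1 (mod 4), so (7/29) = +(29/7).
Reduce top mod 7: now compute (1/7).
Reached (1/7) = 1. Collecting the sign flips along the way, the symbol is +1.

1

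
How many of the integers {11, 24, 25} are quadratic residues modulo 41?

(11/41) = -1 → non-residue.
(24/41) = -1 → non-residue.
(25/41) = +1 → QR.
Total quadratic residues among the 3: 1.

1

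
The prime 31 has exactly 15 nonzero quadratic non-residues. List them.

3,6,11,12,13,15,17,21,22,23,24,26,27,29,30

Square k = 1,…,15 (k and 31−k give the same square):
1²=1, 2²=4, 3²=9, 4²=16, 5²=25, 6²≡5, 7²≡18, 8²≡2, 9²≡19, 10²≡7, 11²≡28, 12²≡20, 13²≡14, 14²≡10, 15²≡8 (mod 31).
The residues are {1, 2, 4, 5, 7, 8, 9, 10, 14, 16, 18, 19, 20, 25, 28}; the non-residues are the remaining 15 nonzero classes.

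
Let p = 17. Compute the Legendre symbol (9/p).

1

Euler's criterion: (9/17) ≡ 9^8 (mod 17).
9^2 ≡ 13 (mod 17)
9^4 ≡ 16 (mod 17)
9^8 ≡ 1 (mod 17)
9^8 = 9^(8) ≡ 1 (mod 17).
Result is 1, so (9/17) = 1.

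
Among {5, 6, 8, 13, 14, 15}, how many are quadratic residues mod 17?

(5/17) = -1 → non-residue.
(6/17) = -1 → non-residue.
(8/17) = +1 → QR.
(13/17) = +1 → QR.
(14/17) = -1 → non-residue.
(15/17) = +1 → QR.
Total quadratic residues among the 6: 3.

3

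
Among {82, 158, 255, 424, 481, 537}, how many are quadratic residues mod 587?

(82/587) = +1 → QR.
(158/587) = -1 → non-residue.
(255/587) = -1 → non-residue.
(424/587) = -1 → non-residue.
(481/587) = +1 → QR.
(537/587) = +1 → QR.
Total quadratic residues among the 6: 3.

3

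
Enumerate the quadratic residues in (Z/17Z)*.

Square k = 1,…,8 (k and 17−k give the same square):
1²=1, 2²=4, 3²=9, 4²=16, 5²≡8, 6²≡2, 7²≡15, 8²≡13 (mod 17).
So the quadratic residues mod 17 are {1, 2, 4, 8, 9, 13, 15, 16}.

1, 2, 4, 8, 9, 13, 15, 16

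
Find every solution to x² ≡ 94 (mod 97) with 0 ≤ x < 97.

97 ≡ 1 (mod 4), so we find a root by search.
Trying successive values, 26² = 676 ≡ 94 (mod 97). The other root is 97 − 26 = 71.

26, 71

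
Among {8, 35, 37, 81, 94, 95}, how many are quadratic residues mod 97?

5

(8/97) = +1 → QR.
(35/97) = +1 → QR.
(37/97) = -1 → non-residue.
(81/97) = +1 → QR.
(94/97) = +1 → QR.
(95/97) = +1 → QR.
Total quadratic residues among the 6: 5.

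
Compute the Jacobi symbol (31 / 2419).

Reciprocity: 31 ≡ 3 and 2419 ≡ 3 (mod 4), so (31/2419) = −(2419/31).
Reduce top mod 31: now compute (1/31).
Reached (1/31) = 1. Collecting the sign flips along the way, the symbol is -1.

-1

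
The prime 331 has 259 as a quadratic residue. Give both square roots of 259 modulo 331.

Since 331 ≡ 3 (mod 4), a square root of 259 is 259^((331+1)/4) = 259^83 mod 331.
Repeated squaring: 259^2≡219, 259^4≡297, 259^8≡163, 259^16≡89, 259^32≡308, 259^64≡198 (mod 331).
259^83 = 259^(64+16+2+1) ≡ 212 (mod 331).
Check: 212² = 44944 ≡ 259 (mod 331). The two roots are 119 and 212.

119, 212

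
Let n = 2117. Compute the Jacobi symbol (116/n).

0

Pull out 2^2: since 2117 ≡ 5 (mod 8), (2/2117) = -1, so (2/2117)^2 = +1.
Reciprocity: 29 ≡ 1 and 2117 ≡ 1 (mod 4), so (29/2117) = +(2117/29).
Reduce top mod 29: now compute (0/29).
Top reduces to 0: gcd > 1, so the symbol is 0.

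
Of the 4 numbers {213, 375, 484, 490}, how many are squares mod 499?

(213/499) = +1 → QR.
(375/499) = -1 → non-residue.
(484/499) = +1 → QR.
(490/499) = -1 → non-residue.
Total quadratic residues among the 4: 2.

2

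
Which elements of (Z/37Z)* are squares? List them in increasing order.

1, 3, 4, 7, 9, 10, 11, 12, 16, 21, 25, 26, 27, 28, 30, 33, 34, 36

Square k = 1,…,18 (k and 37−k give the same square):
1²=1, 2²=4, 3²=9, 4²=16, 5²=25, 6²=36, 7²≡12, 8²≡27, 9²≡7, 10²≡26, 11²≡10, 12²≡33, 13²≡21, 14²≡11, 15²≡3, 16²≡34, 17²≡30, 18²≡28 (mod 37).
So the quadratic residues mod 37 are {1, 3, 4, 7, 9, 10, 11, 12, 16, 21, 25, 26, 27, 28, 30, 33, 34, 36}.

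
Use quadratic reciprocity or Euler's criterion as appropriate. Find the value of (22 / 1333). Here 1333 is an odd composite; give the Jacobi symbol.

1

Pull out 2: since 1333 ≡ 5 (mod 8), (2/1333) = -1.
Reciprocity: 11 ≡ 3 and 1333 ≡ 1 (mod 4), so (11/1333) = +(1333/11).
Reduce top mod 11: now compute (2/11).
Pull out 2: since 11 ≡ 3 (mod 8), (2/11) = -1.
Reached (1/11) = 1. Collecting the sign flips along the way, the symbol is +1.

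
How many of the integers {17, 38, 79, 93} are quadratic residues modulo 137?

(17/137) = +1 → QR.
(38/137) = +1 → QR.
(79/137) = -1 → non-residue.
(93/137) = +1 → QR.
Total quadratic residues among the 4: 3.

3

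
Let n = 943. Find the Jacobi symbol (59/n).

Reciprocity: 59 ≡ 3 and 943 ≡ 3 (mod 4), so (59/943) = −(943/59).
Reduce top mod 59: now compute (58/59).
Pull out 2: since 59 ≡ 3 (mod 8), (2/59) = -1.
Reciprocity: 29 ≡ 1 and 59 ≡ 3 (mod 4), so (29/59) = +(59/29).
Reduce top mod 29: now compute (1/29).
Reached (1/29) = 1. Collecting the sign flips along the way, the symbol is +1.

1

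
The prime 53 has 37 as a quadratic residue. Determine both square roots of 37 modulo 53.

53 ≡ 1 (mod 4), so we find a root by search.
Trying successive values, 14² = 196 ≡ 37 (mod 53). The other root is 53 − 14 = 39.

14, 39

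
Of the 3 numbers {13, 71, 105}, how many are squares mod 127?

2

(13/127) = +1 → QR.
(71/127) = +1 → QR.
(105/127) = -1 → non-residue.
Total quadratic residues among the 3: 2.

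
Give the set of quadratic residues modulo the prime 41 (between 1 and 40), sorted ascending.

Square k = 1,…,20 (k and 41−k give the same square):
1²=1, 2²=4, 3²=9, 4²=16, 5²=25, 6²=36, 7²≡8, 8²≡23, 9²≡40, 10²≡18, 11²≡39, 12²≡21, 13²≡5, 14²≡32, 15²≡20, 16²≡10, 17²≡2, 18²≡37, 19²≡33, 20²≡31 (mod 41).
So the quadratic residues mod 41 are {1, 2, 4, 5, 8, 9, 10, 16, 18, 20, 21, 23, 25, 31, 32, 33, 36, 37, 39, 40}.

1, 2, 4, 5, 8, 9, 10, 16, 18, 20, 21, 23, 25, 31, 32, 33, 36, 37, 39, 40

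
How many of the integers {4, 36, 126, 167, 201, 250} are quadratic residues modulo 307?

5

(4/307) = +1 → QR.
(36/307) = +1 → QR.
(126/307) = -1 → non-residue.
(167/307) = +1 → QR.
(201/307) = +1 → QR.
(250/307) = +1 → QR.
Total quadratic residues among the 6: 5.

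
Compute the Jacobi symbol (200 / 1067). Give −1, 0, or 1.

Pull out 2^3: since 1067 ≡ 3 (mod 8), (2/1067) = -1, so (2/1067)^3 = -1.
Reciprocity: 25 ≡ 1 and 1067 ≡ 3 (mod 4), so (25/1067) = +(1067/25).
Reduce top mod 25: now compute (17/25).
Reciprocity: 17 ≡ 1 and 25 ≡ 1 (mod 4), so (17/25) = +(25/17).
Reduce top mod 17: now compute (8/17).
Pull out 2^3: since 17 ≡ 1 (mod 8), (2/17) = +1, so (2/17)^3 = +1.
Reached (1/17) = 1. Collecting the sign flips along the way, the symbol is -1.

-1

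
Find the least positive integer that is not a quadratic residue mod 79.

(2/79) = +1, so 2 is a residue.
(3/79) = −1, so 3 is the smallest positive non-residue mod 79.

3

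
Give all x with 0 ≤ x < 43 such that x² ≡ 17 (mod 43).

Since 43 ≡ 3 (mod 4), a square root of 17 is 17^((43+1)/4) = 17^11 mod 43.
Repeated squaring: 17^2≡31, 17^4≡15, 17^8≡10 (mod 43).
17^11 = 17^(8+2+1) ≡ 24 (mod 43).
Check: 24² = 576 ≡ 17 (mod 43). The two roots are 19 and 24.

19, 24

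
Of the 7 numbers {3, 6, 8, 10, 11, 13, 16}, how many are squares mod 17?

(3/17) = -1 → non-residue.
(6/17) = -1 → non-residue.
(8/17) = +1 → QR.
(10/17) = -1 → non-residue.
(11/17) = -1 → non-residue.
(13/17) = +1 → QR.
(16/17) = +1 → QR.
Total quadratic residues among the 7: 3.

3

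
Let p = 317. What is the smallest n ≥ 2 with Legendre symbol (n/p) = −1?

(2/317) = −1, so 2 is the smallest positive non-residue mod 317.

2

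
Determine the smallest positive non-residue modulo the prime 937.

(2/937) = +1, so 2 is a residue.
(3/937) = +1, so 3 is a residue.
(4/937) = +1, so 4 is a residue.
(5/937) = −1, so 5 is the smallest positive non-residue mod 937.

5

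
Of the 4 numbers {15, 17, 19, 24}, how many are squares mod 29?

(15/29) = -1 → non-residue.
(17/29) = -1 → non-residue.
(19/29) = -1 → non-residue.
(24/29) = +1 → QR.
Total quadratic residues among the 4: 1.

1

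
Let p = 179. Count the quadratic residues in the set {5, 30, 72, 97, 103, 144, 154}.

(5/179) = +1 → QR.
(30/179) = -1 → non-residue.
(72/179) = -1 → non-residue.
(97/179) = -1 → non-residue.
(103/179) = -1 → non-residue.
(144/179) = +1 → QR.
(154/179) = -1 → non-residue.
Total quadratic residues among the 7: 2.

2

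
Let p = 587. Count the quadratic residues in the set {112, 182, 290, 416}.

(112/587) = +1 → QR.
(182/587) = +1 → QR.
(290/587) = +1 → QR.
(416/587) = +1 → QR.
Total quadratic residues among the 4: 4.

4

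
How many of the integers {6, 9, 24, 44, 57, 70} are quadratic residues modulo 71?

4

(6/71) = +1 → QR.
(9/71) = +1 → QR.
(24/71) = +1 → QR.
(44/71) = -1 → non-residue.
(57/71) = +1 → QR.
(70/71) = -1 → non-residue.
Total quadratic residues among the 6: 4.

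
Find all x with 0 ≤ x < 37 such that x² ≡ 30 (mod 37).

17, 20

37 ≡ 1 (mod 4), so we find a root by search.
Trying successive values, 17² = 289 ≡ 30 (mod 37). The other root is 37 − 17 = 20.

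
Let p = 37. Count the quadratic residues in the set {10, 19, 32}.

1

(10/37) = +1 → QR.
(19/37) = -1 → non-residue.
(32/37) = -1 → non-residue.
Total quadratic residues among the 3: 1.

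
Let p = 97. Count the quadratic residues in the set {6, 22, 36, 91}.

4

(6/97) = +1 → QR.
(22/97) = +1 → QR.
(36/97) = +1 → QR.
(91/97) = +1 → QR.
Total quadratic residues among the 4: 4.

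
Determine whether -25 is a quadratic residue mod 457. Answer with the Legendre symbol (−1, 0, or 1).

First reduce: -25 ≡ 432 (mod 457).
Pull out 2^4: since 457 ≡ 1 (mod 8), (2/457) = +1, so (2/457)^4 = +1.
Reciprocity: 27 ≡ 3 and 457 ≡ 1 (mod 4), so (27/457) = +(457/27).
Reduce top mod 27: now compute (25/27).
Reciprocity: 25 ≡ 1 and 27 ≡ 3 (mod 4), so (25/27) = +(27/25).
Reduce top mod 25: now compute (2/25).
Pull out 2: since 25 ≡ 1 (mod 8), (2/25) = +1.
Reached (1/25) = 1. Collecting the sign flips along the way, the symbol is +1.

1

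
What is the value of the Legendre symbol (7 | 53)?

1

Reciprocity: 7 ≡ 3 and 53 ≡ 1 (mod 4), so (7/53) = +(53/7).
Reduce top mod 7: now compute (4/7).
Pull out 2^2: since 7 ≡ 7 (mod 8), (2/7) = +1, so (2/7)^2 = +1.
Reached (1/7) = 1. Collecting the sign flips along the way, the symbol is +1.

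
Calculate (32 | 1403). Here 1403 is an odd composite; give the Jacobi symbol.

-1

Pull out 2^5: since 1403 ≡ 3 (mod 8), (2/1403) = -1, so (2/1403)^5 = -1.
Reached (1/1403) = 1. Collecting the sign flips along the way, the symbol is -1.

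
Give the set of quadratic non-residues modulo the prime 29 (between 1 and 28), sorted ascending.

2, 3, 8, 10, 11, 12, 14, 15, 17, 18, 19, 21, 26, 27

Square k = 1,…,14 (k and 29−k give the same square):
1²=1, 2²=4, 3²=9, 4²=16, 5²=25, 6²≡7, 7²≡20, 8²≡6, 9²≡23, 10²≡13, 11²≡5, 12²≡28, 13²≡24, 14²≡22 (mod 29).
The residues are {1, 4, 5, 6, 7, 9, 13, 16, 20, 22, 23, 24, 25, 28}; the non-residues are the remaining 14 nonzero classes.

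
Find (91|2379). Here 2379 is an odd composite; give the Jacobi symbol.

Reciprocity: 91 ≡ 3 and 2379 ≡ 3 (mod 4), so (91/2379) = −(2379/91).
Reduce top mod 91: now compute (13/91).
Reciprocity: 13 ≡ 1 and 91 ≡ 3 (mod 4), so (13/91) = +(91/13).
Reduce top mod 13: now compute (0/13).
Top reduces to 0: gcd > 1, so the symbol is 0.

0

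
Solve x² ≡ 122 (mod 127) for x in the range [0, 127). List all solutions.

54, 73

Since 127 ≡ 3 (mod 4), a square root of 122 is 122^((127+1)/4) = 122^32 mod 127.
Repeated squaring: 122^2≡25, 122^4≡117, 122^8≡100, 122^16≡94, 122^32≡73 (mod 127).
122^32 = 122^(32) ≡ 73 (mod 127).
Check: 73² = 5329 ≡ 122 (mod 127). The two roots are 54 and 73.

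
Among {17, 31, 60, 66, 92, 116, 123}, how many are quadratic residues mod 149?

4

(17/149) = +1 → QR.
(31/149) = +1 → QR.
(60/149) = -1 → non-residue.
(66/149) = -1 → non-residue.
(92/149) = -1 → non-residue.
(116/149) = +1 → QR.
(123/149) = +1 → QR.
Total quadratic residues among the 7: 4.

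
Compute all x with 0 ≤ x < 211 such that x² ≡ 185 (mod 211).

94, 117

Since 211 ≡ 3 (mod 4), a square root of 185 is 185^((211+1)/4) = 185^53 mod 211.
Repeated squaring: 185^2≡43, 185^4≡161, 185^8≡179, 185^16≡180, 185^32≡117 (mod 211).
185^53 = 185^(32+16+4+1) ≡ 117 (mod 211).
Check: 117² = 13689 ≡ 185 (mod 211). The two roots are 94 and 117.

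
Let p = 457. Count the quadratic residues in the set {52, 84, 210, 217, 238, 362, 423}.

(52/457) = -1 → non-residue.
(84/457) = +1 → QR.
(210/457) = -1 → non-residue.
(217/457) = -1 → non-residue.
(238/457) = +1 → QR.
(362/457) = -1 → non-residue.
(423/457) = +1 → QR.
Total quadratic residues among the 7: 3.

3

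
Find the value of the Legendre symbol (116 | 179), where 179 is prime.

1

Pull out 2^2: since 179 ≡ 3 (mod 8), (2/179) = -1, so (2/179)^2 = +1.
Reciprocity: 29 ≡ 1 and 179 ≡ 3 (mod 4), so (29/179) = +(179/29).
Reduce top mod 29: now compute (5/29).
Reciprocity: 5 ≡ 1 and 29 ≡ 1 (mod 4), so (5/29) = +(29/5).
Reduce top mod 5: now compute (4/5).
Pull out 2^2: since 5 ≡ 5 (mod 8), (2/5) = -1, so (2/5)^2 = +1.
Reached (1/5) = 1. Collecting the sign flips along the way, the symbol is +1.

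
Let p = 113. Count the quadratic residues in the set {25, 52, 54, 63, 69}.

(25/113) = +1 → QR.
(52/113) = +1 → QR.
(54/113) = -1 → non-residue.
(63/113) = +1 → QR.
(69/113) = +1 → QR.
Total quadratic residues among the 5: 4.

4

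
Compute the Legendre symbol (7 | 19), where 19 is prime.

1

Reciprocity: 7 ≡ 3 and 19 ≡ 3 (mod 4), so (7/19) = −(19/7).
Reduce top mod 7: now compute (5/7).
Reciprocity: 5 ≡ 1 and 7 ≡ 3 (mod 4), so (5/7) = +(7/5).
Reduce top mod 5: now compute (2/5).
Pull out 2: since 5 ≡ 5 (mod 8), (2/5) = -1.
Reached (1/5) = 1. Collecting the sign flips along the way, the symbol is +1.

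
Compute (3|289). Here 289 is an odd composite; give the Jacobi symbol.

Reciprocity: 3 ≡ 3 and 289 ≡ 1 (mod 4), so (3/289) = +(289/3).
Reduce top mod 3: now compute (1/3).
Reached (1/3) = 1. Collecting the sign flips along the way, the symbol is +1.

1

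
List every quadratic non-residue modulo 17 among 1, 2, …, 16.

3 5 6 7 10 11 12 14

Square k = 1,…,8 (k and 17−k give the same square):
1²=1, 2²=4, 3²=9, 4²=16, 5²≡8, 6²≡2, 7²≡15, 8²≡13 (mod 17).
The residues are {1, 2, 4, 8, 9, 13, 15, 16}; the non-residues are the remaining 8 nonzero classes.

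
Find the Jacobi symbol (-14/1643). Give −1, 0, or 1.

1

First reduce: -14 ≡ 1629 (mod 1643).
Reciprocity: 1629 ≡ 1 and 1643 ≡ 3 (mod 4), so (1629/1643) = +(1643/1629).
Reduce top mod 1629: now compute (14/1629).
Pull out 2: since 1629 ≡ 5 (mod 8), (2/1629) = -1.
Reciprocity: 7 ≡ 3 and 1629 ≡ 1 (mod 4), so (7/1629) = +(1629/7).
Reduce top mod 7: now compute (5/7).
Reciprocity: 5 ≡ 1 and 7 ≡ 3 (mod 4), so (5/7) = +(7/5).
Reduce top mod 5: now compute (2/5).
Pull out 2: since 5 ≡ 5 (mod 8), (2/5) = -1.
Reached (1/5) = 1. Collecting the sign flips along the way, the symbol is +1.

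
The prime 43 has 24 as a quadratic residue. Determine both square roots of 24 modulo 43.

14, 29

Since 43 ≡ 3 (mod 4), a square root of 24 is 24^((43+1)/4) = 24^11 mod 43.
Repeated squaring: 24^2≡17, 24^4≡31, 24^8≡15 (mod 43).
24^11 = 24^(8+2+1) ≡ 14 (mod 43).
Check: 14² = 196 ≡ 24 (mod 43). The two roots are 14 and 29.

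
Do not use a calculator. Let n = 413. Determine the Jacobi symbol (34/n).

Pull out 2: since 413 ≡ 5 (mod 8), (2/413) = -1.
Reciprocity: 17 ≡ 1 and 413 ≡ 1 (mod 4), so (17/413) = +(413/17).
Reduce top mod 17: now compute (5/17).
Reciprocity: 5 ≡ 1 and 17 ≡ 1 (mod 4), so (5/17) = +(17/5).
Reduce top mod 5: now compute (2/5).
Pull out 2: since 5 ≡ 5 (mod 8), (2/5) = -1.
Reached (1/5) = 1. Collecting the sign flips along the way, the symbol is +1.

1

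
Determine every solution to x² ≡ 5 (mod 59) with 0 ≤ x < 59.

8, 51

Since 59 ≡ 3 (mod 4), a square root of 5 is 5^((59+1)/4) = 5^15 mod 59.
Repeated squaring: 5^2≡25, 5^4≡35, 5^8≡45 (mod 59).
5^15 = 5^(8+4+2+1) ≡ 51 (mod 59).
Check: 51² = 2601 ≡ 5 (mod 59). The two roots are 8 and 51.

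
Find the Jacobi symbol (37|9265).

Reciprocity: 37 ≡ 1 and 9265 ≡ 1 (mod 4), so (37/9265) = +(9265/37).
Reduce top mod 37: now compute (15/37).
Reciprocity: 15 ≡ 3 and 37 ≡ 1 (mod 4), so (15/37) = +(37/15).
Reduce top mod 15: now compute (7/15).
Reciprocity: 7 ≡ 3 and 15 ≡ 3 (mod 4), so (7/15) = −(15/7).
Reduce top mod 7: now compute (1/7).
Reached (1/7) = 1. Collecting the sign flips along the way, the symbol is -1.

-1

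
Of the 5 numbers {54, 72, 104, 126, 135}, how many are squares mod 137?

3

(54/137) = -1 → non-residue.
(72/137) = +1 → QR.
(104/137) = -1 → non-residue.
(126/137) = +1 → QR.
(135/137) = +1 → QR.
Total quadratic residues among the 5: 3.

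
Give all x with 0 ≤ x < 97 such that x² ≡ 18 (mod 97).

42, 55

97 ≡ 1 (mod 4), so we find a root by search.
Trying successive values, 42² = 1764 ≡ 18 (mod 97). The other root is 97 − 42 = 55.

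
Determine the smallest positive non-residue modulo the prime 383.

(2/383) = +1, so 2 is a residue.
(3/383) = +1, so 3 is a residue.
(4/383) = +1, so 4 is a residue.
(5/383) = −1, so 5 is the smallest positive non-residue mod 383.

5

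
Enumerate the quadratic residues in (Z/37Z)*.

Square k = 1,…,18 (k and 37−k give the same square):
1²=1, 2²=4, 3²=9, 4²=16, 5²=25, 6²=36, 7²≡12, 8²≡27, 9²≡7, 10²≡26, 11²≡10, 12²≡33, 13²≡21, 14²≡11, 15²≡3, 16²≡34, 17²≡30, 18²≡28 (mod 37).
So the quadratic residues mod 37 are {1, 3, 4, 7, 9, 10, 11, 12, 16, 21, 25, 26, 27, 28, 30, 33, 34, 36}.

1,3,4,7,9,10,11,12,16,21,25,26,27,28,30,33,34,36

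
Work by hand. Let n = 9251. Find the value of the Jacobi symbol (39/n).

Reciprocity: 39 ≡ 3 and 9251 ≡ 3 (mod 4), so (39/9251) = −(9251/39).
Reduce top mod 39: now compute (8/39).
Pull out 2^3: since 39 ≡ 7 (mod 8), (2/39) = +1, so (2/39)^3 = +1.
Reached (1/39) = 1. Collecting the sign flips along the way, the symbol is -1.

-1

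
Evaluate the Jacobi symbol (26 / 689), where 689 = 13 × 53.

Pull out 2: since 689 ≡ 1 (mod 8), (2/689) = +1.
Reciprocity: 13 ≡ 1 and 689 ≡ 1 (mod 4), so (13/689) = +(689/13).
Reduce top mod 13: now compute (0/13).
Top reduces to 0: gcd > 1, so the symbol is 0.

0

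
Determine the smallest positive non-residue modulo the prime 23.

(2/23) = +1, so 2 is a residue.
(3/23) = +1, so 3 is a residue.
(4/23) = +1, so 4 is a residue.
(5/23) = −1, so 5 is the smallest positive non-residue mod 23.

5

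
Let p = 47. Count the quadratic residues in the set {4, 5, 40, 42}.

2

(4/47) = +1 → QR.
(5/47) = -1 → non-residue.
(40/47) = -1 → non-residue.
(42/47) = +1 → QR.
Total quadratic residues among the 4: 2.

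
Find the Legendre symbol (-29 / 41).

First reduce: -29 ≡ 12 (mod 41).
Pull out 2^2: since 41 ≡ 1 (mod 8), (2/41) = +1, so (2/41)^2 = +1.
Reciprocity: 3 ≡ 3 and 41 ≡ 1 (mod 4), so (3/41) = +(41/3).
Reduce top mod 3: now compute (2/3).
Pull out 2: since 3 ≡ 3 (mod 8), (2/3) = -1.
Reached (1/3) = 1. Collecting the sign flips along the way, the symbol is -1.

-1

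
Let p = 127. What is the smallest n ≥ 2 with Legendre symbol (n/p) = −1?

3

(2/127) = +1, so 2 is a residue.
(3/127) = −1, so 3 is the smallest positive non-residue mod 127.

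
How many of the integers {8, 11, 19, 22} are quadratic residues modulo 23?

1

(8/23) = +1 → QR.
(11/23) = -1 → non-residue.
(19/23) = -1 → non-residue.
(22/23) = -1 → non-residue.
Total quadratic residues among the 4: 1.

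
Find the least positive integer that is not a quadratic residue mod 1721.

(2/1721) = +1, so 2 is a residue.
(3/1721) = −1, so 3 is the smallest positive non-residue mod 1721.

3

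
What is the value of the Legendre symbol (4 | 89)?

1

Pull out 2^2: since 89 ≡ 1 (mod 8), (2/89) = +1, so (2/89)^2 = +1.
Reached (1/89) = 1. Collecting the sign flips along the way, the symbol is +1.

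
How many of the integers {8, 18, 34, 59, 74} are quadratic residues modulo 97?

(8/97) = +1 → QR.
(18/97) = +1 → QR.
(34/97) = -1 → non-residue.
(59/97) = -1 → non-residue.
(74/97) = -1 → non-residue.
Total quadratic residues among the 5: 2.

2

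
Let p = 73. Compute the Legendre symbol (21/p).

-1

Reciprocity: 21 ≡ 1 and 73 ≡ 1 (mod 4), so (21/73) = +(73/21).
Reduce top mod 21: now compute (10/21).
Pull out 2: since 21 ≡ 5 (mod 8), (2/21) = -1.
Reciprocity: 5 ≡ 1 and 21 ≡ 1 (mod 4), so (5/21) = +(21/5).
Reduce top mod 5: now compute (1/5).
Reached (1/5) = 1. Collecting the sign flips along the way, the symbol is -1.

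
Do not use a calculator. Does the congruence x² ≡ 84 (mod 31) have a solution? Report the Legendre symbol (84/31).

-1

First reduce: 84 ≡ 22 (mod 31).
Pull out 2: since 31 ≡ 7 (mod 8), (2/31) = +1.
Reciprocity: 11 ≡ 3 and 31 ≡ 3 (mod 4), so (11/31) = −(31/11).
Reduce top mod 11: now compute (9/11).
Reciprocity: 9 ≡ 1 and 11 ≡ 3 (mod 4), so (9/11) = +(11/9).
Reduce top mod 9: now compute (2/9).
Pull out 2: since 9 ≡ 1 (mod 8), (2/9) = +1.
Reached (1/9) = 1. Collecting the sign flips along the way, the symbol is -1.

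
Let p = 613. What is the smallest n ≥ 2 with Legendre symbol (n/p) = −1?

2

(2/613) = −1, so 2 is the smallest positive non-residue mod 613.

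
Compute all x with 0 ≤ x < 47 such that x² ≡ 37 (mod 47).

15, 32

Since 47 ≡ 3 (mod 4), a square root of 37 is 37^((47+1)/4) = 37^12 mod 47.
Repeated squaring: 37^2≡6, 37^4≡36, 37^8≡27 (mod 47).
37^12 = 37^(8+4) ≡ 32 (mod 47).
Check: 32² = 1024 ≡ 37 (mod 47). The two roots are 15 and 32.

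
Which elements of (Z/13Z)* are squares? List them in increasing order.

Square k = 1,…,6 (k and 13−k give the same square):
1²=1, 2²=4, 3²=9, 4²≡3, 5²≡12, 6²≡10 (mod 13).
So the quadratic residues mod 13 are {1, 3, 4, 9, 10, 12}.

1 3 4 9 10 12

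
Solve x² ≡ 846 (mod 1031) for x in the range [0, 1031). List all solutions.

306, 725

Since 1031 ≡ 3 (mod 4), a square root of 846 is 846^((1031+1)/4) = 846^258 mod 1031.
Repeated squaring: 846^2≡202, 846^4≡595, 846^8≡392, 846^16≡45, 846^32≡994, 846^64≡338, 846^128≡834, 846^256≡662 (mod 1031).
846^258 = 846^(256+2) ≡ 725 (mod 1031).
Check: 725² = 525625 ≡ 846 (mod 1031). The two roots are 306 and 725.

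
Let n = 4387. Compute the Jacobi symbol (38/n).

1

Pull out 2: since 4387 ≡ 3 (mod 8), (2/4387) = -1.
Reciprocity: 19 ≡ 3 and 4387 ≡ 3 (mod 4), so (19/4387) = −(4387/19).
Reduce top mod 19: now compute (17/19).
Reciprocity: 17 ≡ 1 and 19 ≡ 3 (mod 4), so (17/19) = +(19/17).
Reduce top mod 17: now compute (2/17).
Pull out 2: since 17 ≡ 1 (mod 8), (2/17) = +1.
Reached (1/17) = 1. Collecting the sign flips along the way, the symbol is +1.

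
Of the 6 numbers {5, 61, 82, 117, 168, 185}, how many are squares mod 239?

2

(5/239) = +1 → QR.
(61/239) = +1 → QR.
(82/239) = -1 → non-residue.
(117/239) = -1 → non-residue.
(168/239) = -1 → non-residue.
(185/239) = -1 → non-residue.
Total quadratic residues among the 6: 2.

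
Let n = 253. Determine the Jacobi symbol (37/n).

-1

Reciprocity: 37 ≡ 1 and 253 ≡ 1 (mod 4), so (37/253) = +(253/37).
Reduce top mod 37: now compute (31/37).
Reciprocity: 31 ≡ 3 and 37 ≡ 1 (mod 4), so (31/37) = +(37/31).
Reduce top mod 31: now compute (6/31).
Pull out 2: since 31 ≡ 7 (mod 8), (2/31) = +1.
Reciprocity: 3 ≡ 3 and 31 ≡ 3 (mod 4), so (3/31) = −(31/3).
Reduce top mod 3: now compute (1/3).
Reached (1/3) = 1. Collecting the sign flips along the way, the symbol is -1.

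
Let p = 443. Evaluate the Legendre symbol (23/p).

-1

Euler's criterion: (23/443) ≡ 23^221 (mod 443).
23^2 ≡ 86 (mod 443)
23^4 ≡ 308 (mod 443)
23^8 ≡ 62 (mod 443)
23^16 ≡ 300 (mod 443)
23^32 ≡ 71 (mod 443)
23^64 ≡ 168 (mod 443)
23^128 ≡ 315 (mod 443)
23^221 = 23^(128+64+16+8+4+1) ≡ 442 (mod 443).
Result is 442 ≡ −1, so (23/443) = −1.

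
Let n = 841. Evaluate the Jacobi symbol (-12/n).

1

First reduce: -12 ≡ 829 (mod 841).
Reciprocity: 829 ≡ 1 and 841 ≡ 1 (mod 4), so (829/841) = +(841/829).
Reduce top mod 829: now compute (12/829).
Pull out 2^2: since 829 ≡ 5 (mod 8), (2/829) = -1, so (2/829)^2 = +1.
Reciprocity: 3 ≡ 3 and 829 ≡ 1 (mod 4), so (3/829) = +(829/3).
Reduce top mod 3: now compute (1/3).
Reached (1/3) = 1. Collecting the sign flips along the way, the symbol is +1.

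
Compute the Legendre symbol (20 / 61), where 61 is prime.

Euler's criterion: (20/61) ≡ 20^30 (mod 61).
20^2 ≡ 34 (mod 61)
20^4 ≡ 58 (mod 61)
20^8 ≡ 9 (mod 61)
20^16 ≡ 20 (mod 61)
20^30 = 20^(16+8+4+2) ≡ 1 (mod 61).
Result is 1, so (20/61) = 1.

1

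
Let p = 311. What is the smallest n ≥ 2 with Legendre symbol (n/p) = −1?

(2/311) = +1, so 2 is a residue.
(3/311) = +1, so 3 is a residue.
(4/311) = +1, so 4 is a residue.
(5/311) = +1, so 5 is a residue.
(6/311) = +1, so 6 is a residue.
(7/311) = +1, so 7 is a residue.
(8/311) = +1, so 8 is a residue.
(9/311) = +1, so 9 is a residue.
(10/311) = +1, so 10 is a residue.
(11/311) = −1, so 11 is the smallest positive non-residue mod 311.

11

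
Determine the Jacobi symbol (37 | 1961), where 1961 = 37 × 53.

0

Reciprocity: 37 ≡ 1 and 1961 ≡ 1 (mod 4), so (37/1961) = +(1961/37).
Reduce top mod 37: now compute (0/37).
Top reduces to 0: gcd > 1, so the symbol is 0.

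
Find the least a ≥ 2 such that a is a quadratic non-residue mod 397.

(2/397) = −1, so 2 is the smallest positive non-residue mod 397.

2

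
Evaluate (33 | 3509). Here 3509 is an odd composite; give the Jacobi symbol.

Reciprocity: 33 ≡ 1 and 3509 ≡ 1 (mod 4), so (33/3509) = +(3509/33).
Reduce top mod 33: now compute (11/33).
Reciprocity: 11 ≡ 3 and 33 ≡ 1 (mod 4), so (11/33) = +(33/11).
Reduce top mod 11: now compute (0/11).
Top reduces to 0: gcd > 1, so the symbol is 0.

0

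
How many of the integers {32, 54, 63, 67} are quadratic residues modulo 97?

2

(32/97) = +1 → QR.
(54/97) = +1 → QR.
(63/97) = -1 → non-residue.
(67/97) = -1 → non-residue.
Total quadratic residues among the 4: 2.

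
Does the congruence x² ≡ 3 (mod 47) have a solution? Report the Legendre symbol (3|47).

1

Euler's criterion: (3/47) ≡ 3^23 (mod 47).
3^2 ≡ 9 (mod 47)
3^4 ≡ 34 (mod 47)
3^8 ≡ 28 (mod 47)
3^16 ≡ 32 (mod 47)
3^23 = 3^(16+4+2+1) ≡ 1 (mod 47).
Result is 1, so (3/47) = 1.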